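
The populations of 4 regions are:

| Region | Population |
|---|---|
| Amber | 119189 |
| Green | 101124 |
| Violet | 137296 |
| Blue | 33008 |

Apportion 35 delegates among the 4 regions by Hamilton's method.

The standard divisor is 390617/35 ≈ 11160.486.
Standard quotas: Amber 10.6796, Green 9.0609, Violet 12.3020, Blue 2.9576.
Lower quotas: Amber 10, Green 9, Violet 12, Blue 2 (sum 33, leaving 2 seats).
Remainders in descending order: Blue 0.9576, Amber 0.6796, Violet 0.3020, Green 0.0609.
Largest remainders: Blue, Amber receive the extra seats.

Amber: 11, Green: 9, Violet: 12, Blue: 3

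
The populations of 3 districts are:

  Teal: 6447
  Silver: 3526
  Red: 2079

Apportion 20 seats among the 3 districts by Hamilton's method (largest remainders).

Total 12052; standard divisor 12052/20 ≈ 602.6.
Standard quotas: Teal 10.6986, Silver 5.8513, Red 3.4500.
Lower quotas: Teal 10, Silver 5, Red 3 (sum 18, leaving 2 seats).
Remainders in descending order: Silver 0.8513, Teal 0.6986, Red 0.4500.
Largest remainders: Silver, Teal receive the extra seats.

Teal: 11, Silver: 6, Red: 3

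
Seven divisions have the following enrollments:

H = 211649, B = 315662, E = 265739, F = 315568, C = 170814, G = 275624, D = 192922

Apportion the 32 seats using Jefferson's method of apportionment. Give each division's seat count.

H 4; B 6; E 5; F 6; C 3; G 5; D 3

Standard divisor 1747978/32 ≈ 54624.312; standard quotas: H 3.875, B 5.779, E 4.865, F 5.777, C 3.127, G 5.046, D 3.532.
Rounding down gives 3, 5, 4, 5, 3, 5, 3 = 28 seats, so the divisor must be adjusted.
With modified divisor 50400: modified quotas H 4.199, B 6.263, E 5.273, F 6.261, C 3.389, G 5.469, D 3.828.
Rounding down: H 4, B 6, E 5, F 6, C 3, G 5, D 3 (total 32).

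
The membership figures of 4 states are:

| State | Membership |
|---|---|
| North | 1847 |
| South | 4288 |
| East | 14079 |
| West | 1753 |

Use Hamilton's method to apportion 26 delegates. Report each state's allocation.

North 2, South 5, East 17, West 2

The standard divisor is 21967/26 ≈ 844.885.
Standard quotas: North 2.1861, South 5.0752, East 16.6638, West 2.0748.
Lower quotas: North 2, South 5, East 16, West 2 (sum 25, leaving 1 seat).
Remainders in descending order: East 0.6638, North 0.1861, South 0.0752, West 0.0748.
The surplus seat goes to East.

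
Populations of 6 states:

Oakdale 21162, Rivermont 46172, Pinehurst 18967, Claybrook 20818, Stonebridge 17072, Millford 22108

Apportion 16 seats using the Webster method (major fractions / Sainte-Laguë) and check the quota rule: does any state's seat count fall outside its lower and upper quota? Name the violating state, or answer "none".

Standard quotas: Oakdale 2.314, Rivermont 5.050, Pinehurst 2.074, Claybrook 2.277, Stonebridge 1.867, Millford 2.418.
Webster allocation: Oakdale 2, Rivermont 5, Pinehurst 2, Claybrook 2, Stonebridge 2, Millford 3.
Every allocation lies between the lower and upper quota.

none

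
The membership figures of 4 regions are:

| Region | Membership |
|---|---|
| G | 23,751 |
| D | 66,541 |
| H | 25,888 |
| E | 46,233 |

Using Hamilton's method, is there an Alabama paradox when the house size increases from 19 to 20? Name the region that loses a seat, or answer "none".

none

At 19 seats: G 3, D 8, H 3, E 5.
At 20 seats: G 3, D 8, H 3, E 6.
No region's allocation decreased.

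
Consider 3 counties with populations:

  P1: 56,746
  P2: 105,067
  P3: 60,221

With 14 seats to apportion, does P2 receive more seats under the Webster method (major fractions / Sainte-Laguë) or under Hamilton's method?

Webster: P1 4, P2 6, P3 4.
Hamilton: P1 3, P2 7, P3 4.
P2 gets 6 under Webster and 7 under Hamilton.

Hamilton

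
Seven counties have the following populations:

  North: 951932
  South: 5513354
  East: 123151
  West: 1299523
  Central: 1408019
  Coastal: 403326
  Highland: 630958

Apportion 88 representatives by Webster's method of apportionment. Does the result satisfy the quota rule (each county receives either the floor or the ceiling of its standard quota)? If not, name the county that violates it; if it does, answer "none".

Standard quotas: North 8.109, South 46.966, East 1.049, West 11.070, Central 11.994, Coastal 3.436, Highland 5.375.
Webster allocation: North 8, South 48, East 1, West 11, Central 12, Coastal 3, Highland 5.
South has quota 46.966 (lower 46, upper 47) but receives 48 — outside the quota interval.

South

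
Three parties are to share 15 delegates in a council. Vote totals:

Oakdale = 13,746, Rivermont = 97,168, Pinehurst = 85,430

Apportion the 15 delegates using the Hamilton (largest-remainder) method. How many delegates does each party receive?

Total 196344; standard divisor 196344/15 ≈ 13089.6.
Standard quotas: Oakdale 1.0501, Rivermont 7.4233, Pinehurst 6.5266.
Lower quotas: Oakdale 1, Rivermont 7, Pinehurst 6 (sum 14, leaving 1 seat).
Remainders in descending order: Pinehurst 0.5266, Rivermont 0.4233, Oakdale 0.0501.
Largest remainder: Pinehurst receives the extra seat.

Oakdale 1, Rivermont 7, Pinehurst 7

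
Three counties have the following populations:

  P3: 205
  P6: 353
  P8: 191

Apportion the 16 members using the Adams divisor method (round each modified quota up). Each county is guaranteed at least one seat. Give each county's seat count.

Standard divisor 749/16 ≈ 46.812; standard quotas: P3 4.379, P6 7.541, P8 4.080.
Rounding up gives 5, 8, 5 = 18 seats, so the divisor must be adjusted.
With modified divisor 50.8: modified quotas P3 4.035, P6 6.949, P8 3.760.
Rounding up: P3 5, P6 7, P8 4 (total 16).

P3=5, P6=7, P8=4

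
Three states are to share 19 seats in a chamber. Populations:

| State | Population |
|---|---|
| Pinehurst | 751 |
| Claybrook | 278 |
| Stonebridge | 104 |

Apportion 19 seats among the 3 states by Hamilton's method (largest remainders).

Pinehurst: 12; Claybrook: 5; Stonebridge: 2

Total 1133; standard divisor 1133/19 ≈ 59.632.
Standard quotas: Pinehurst 12.594, Claybrook 4.662, Stonebridge 1.744.
Lower quotas: Pinehurst 12, Claybrook 4, Stonebridge 1 (sum 17, leaving 2 seats).
Remainders in descending order: Stonebridge 0.744, Claybrook 0.662, Pinehurst 0.594.
The surplus seats go to Stonebridge, Claybrook.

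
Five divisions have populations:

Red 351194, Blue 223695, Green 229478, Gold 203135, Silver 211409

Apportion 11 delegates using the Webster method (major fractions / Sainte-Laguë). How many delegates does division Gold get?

Standard divisor 1218911/11 ≈ 110810.091; standard quotas: Red 3.169, Blue 2.019, Green 2.071, Gold 1.833, Silver 1.908.
Rounding to the nearest integer gives Red 3, Blue 2, Green 2, Gold 2, Silver 2 — total 11, matching the house size, so no adjustment is needed.
Gold receives 2.

2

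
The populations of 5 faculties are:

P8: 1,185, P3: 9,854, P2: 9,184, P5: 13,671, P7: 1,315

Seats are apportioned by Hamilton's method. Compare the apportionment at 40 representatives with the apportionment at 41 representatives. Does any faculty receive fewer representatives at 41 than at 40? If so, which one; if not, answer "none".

At 40 seats: P8 1, P3 11, P2 10, P5 16, P7 2.
At 41 seats: P8 1, P3 11, P2 11, P5 16, P7 2.
No faculty's allocation decreased.

none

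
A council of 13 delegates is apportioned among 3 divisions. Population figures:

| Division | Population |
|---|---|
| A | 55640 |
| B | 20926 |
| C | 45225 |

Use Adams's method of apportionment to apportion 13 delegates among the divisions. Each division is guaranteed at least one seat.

Standard divisor 121791/13 ≈ 9368.538; standard quotas: A 5.939, B 2.234, C 4.827.
Rounding up gives 6, 3, 5 = 14 seats, so the divisor must be adjusted.
With modified divisor 10800: modified quotas A 5.152, B 1.938, C 4.188.
Rounding up: A 6, B 2, C 5 (total 13).

A=6, B=2, C=5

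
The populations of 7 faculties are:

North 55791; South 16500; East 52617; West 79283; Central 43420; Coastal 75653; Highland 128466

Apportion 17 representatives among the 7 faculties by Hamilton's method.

North: 2, South: 0, East: 2, West: 3, Central: 2, Coastal: 3, Highland: 5

Standard divisor: 451730 ÷ 17 ≈ 26572.353.
Standard quotas: North 2.0996, South 0.6209, East 1.9801, West 2.9837, Central 1.6340, Coastal 2.8471, Highland 4.8346.
Lower quotas: North 2, South 0, East 1, West 2, Central 1, Coastal 2, Highland 4 (sum 12, leaving 5 seats).
Remainders in descending order: West 0.9837, East 0.9801, Coastal 0.8471, Highland 0.8346, Central 0.6340, South 0.6209, North 0.0996.
The surplus seats go to West, East, Coastal, Highland, Central.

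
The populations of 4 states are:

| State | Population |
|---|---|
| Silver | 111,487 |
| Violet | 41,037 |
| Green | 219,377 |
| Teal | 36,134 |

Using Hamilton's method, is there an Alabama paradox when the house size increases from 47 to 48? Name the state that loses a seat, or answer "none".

At 47 seats: Silver 13, Violet 5, Green 25, Teal 4.
At 48 seats: Silver 13, Violet 5, Green 26, Teal 4.
No state's allocation decreased.

none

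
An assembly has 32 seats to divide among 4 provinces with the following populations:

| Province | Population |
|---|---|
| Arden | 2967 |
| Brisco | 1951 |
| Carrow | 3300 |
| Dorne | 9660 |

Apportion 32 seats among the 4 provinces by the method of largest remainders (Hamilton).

Total 17878; standard divisor 17878/32 ≈ 558.688.
Standard quotas: Arden 5.3107, Brisco 3.4921, Carrow 5.9067, Dorne 17.2905.
Lower quotas: Arden 5, Brisco 3, Carrow 5, Dorne 17 (sum 30, leaving 2 seats).
Remainders in descending order: Carrow 0.9067, Brisco 0.4921, Arden 0.3107, Dorne 0.2905.
The surplus seats go to Carrow, Brisco.

Arden 5, Brisco 4, Carrow 6, Dorne 17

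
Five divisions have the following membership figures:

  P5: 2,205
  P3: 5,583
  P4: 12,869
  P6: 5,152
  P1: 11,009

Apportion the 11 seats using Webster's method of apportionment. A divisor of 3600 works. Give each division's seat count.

With modified divisor 3600: modified quotas P5 0.613, P3 1.551, P4 3.575, P6 1.431, P1 3.058.
Rounding to the nearest integer: P5 1, P3 2, P4 4, P6 1, P1 3 (total 11).

P5 1, P3 2, P4 4, P6 1, P1 3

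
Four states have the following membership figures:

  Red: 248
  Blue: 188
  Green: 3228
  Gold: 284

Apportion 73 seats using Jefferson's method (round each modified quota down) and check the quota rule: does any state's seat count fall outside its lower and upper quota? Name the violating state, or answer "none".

Green

Standard quotas: Red 4.586, Blue 3.476, Green 59.687, Gold 5.251.
Jefferson allocation: Red 4, Blue 3, Green 61, Gold 5.
Green has quota 59.687 (lower 59, upper 60) but receives 61 — outside the quota interval.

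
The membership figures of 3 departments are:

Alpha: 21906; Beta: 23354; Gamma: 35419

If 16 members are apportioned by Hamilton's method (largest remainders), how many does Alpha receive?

Total 80679; standard divisor 80679/16 ≈ 5042.438.
Standard quotas: Alpha 4.3443, Beta 4.6315, Gamma 7.0242.
Lower quotas: Alpha 4, Beta 4, Gamma 7 (sum 15, leaving 1 seat).
Remainders in descending order: Beta 0.6315, Alpha 0.3443, Gamma 0.0242.
The surplus seat goes to Beta.
Alpha receives 4.

4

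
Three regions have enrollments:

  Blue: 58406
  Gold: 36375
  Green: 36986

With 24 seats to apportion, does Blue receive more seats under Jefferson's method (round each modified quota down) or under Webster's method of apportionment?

Jefferson: Blue 11, Gold 6, Green 7.
Webster: Blue 10, Gold 7, Green 7.
Blue gets 11 under Jefferson and 10 under Webster.

Jefferson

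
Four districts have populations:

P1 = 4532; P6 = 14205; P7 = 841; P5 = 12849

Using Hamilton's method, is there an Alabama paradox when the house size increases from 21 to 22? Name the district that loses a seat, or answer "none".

P7

At 21 seats: P1 3, P6 9, P7 1, P5 8.
At 22 seats: P1 3, P6 10, P7 0, P5 9.
P7 drops from 1 to 0.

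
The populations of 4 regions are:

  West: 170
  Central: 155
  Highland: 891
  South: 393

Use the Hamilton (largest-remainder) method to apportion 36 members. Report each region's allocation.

Standard divisor: 1609 ÷ 36 ≈ 44.694.
Standard quotas: West 3.804, Central 3.468, Highland 19.935, South 8.793.
Lower quotas: West 3, Central 3, Highland 19, South 8 (sum 33, leaving 3 seats).
Remainders in descending order: Highland 0.935, West 0.804, South 0.793, Central 0.468.
Largest remainders: Highland, West, South receive the extra seats.

West 4, Central 3, Highland 20, South 9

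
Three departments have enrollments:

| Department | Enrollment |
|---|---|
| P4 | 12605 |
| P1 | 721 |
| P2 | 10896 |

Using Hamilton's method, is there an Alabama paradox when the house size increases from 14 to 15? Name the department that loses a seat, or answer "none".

P1

At 14 seats: P4 7, P1 1, P2 6.
At 15 seats: P4 8, P1 0, P2 7.
P1 drops from 1 to 0.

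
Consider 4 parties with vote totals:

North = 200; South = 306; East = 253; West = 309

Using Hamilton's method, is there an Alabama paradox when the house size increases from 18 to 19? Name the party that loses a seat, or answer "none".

At 18 seats: North 4, South 5, East 4, West 5.
At 19 seats: North 4, South 5, East 5, West 5.
No party's allocation decreased.

none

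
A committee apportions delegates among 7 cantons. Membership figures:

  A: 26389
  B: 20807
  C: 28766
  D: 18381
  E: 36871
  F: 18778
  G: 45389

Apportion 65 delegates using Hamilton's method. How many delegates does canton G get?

Standard divisor: 195381 ÷ 65 ≈ 3005.862.
Standard quotas: A 8.7792, B 6.9221, C 9.5700, D 6.1151, E 12.2664, F 6.2471, G 15.1002.
Lower quotas: A 8, B 6, C 9, D 6, E 12, F 6, G 15 (sum 62, leaving 3 seats).
Remainders in descending order: B 0.9221, A 0.7792, C 0.5700, E 0.2664, F 0.2471, D 0.1151, G 0.1002.
Largest remainders: B, A, C receive the extra seats.
G receives 15.

15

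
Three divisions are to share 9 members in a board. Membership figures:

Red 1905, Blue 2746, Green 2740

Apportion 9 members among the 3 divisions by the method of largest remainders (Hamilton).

Standard divisor: 7391 ÷ 9 ≈ 821.222.
Standard quotas: Red 2.320, Blue 3.344, Green 3.336.
Lower quotas: Red 2, Blue 3, Green 3 (sum 8, leaving 1 seat).
Remainders in descending order: Blue 0.344, Green 0.336, Red 0.320.
Largest remainder: Blue receives the extra seat.

Red 2, Blue 4, Green 3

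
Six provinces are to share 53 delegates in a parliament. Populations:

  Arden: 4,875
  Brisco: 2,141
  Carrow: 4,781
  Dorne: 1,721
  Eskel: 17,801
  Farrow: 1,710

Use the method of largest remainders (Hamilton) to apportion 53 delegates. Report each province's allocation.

Arden 8, Brisco 3, Carrow 8, Dorne 3, Eskel 28, Farrow 3

Total 33029; standard divisor 33029/53 ≈ 623.189.
Standard quotas: Arden 7.8227, Brisco 3.4356, Carrow 7.6718, Dorne 2.7616, Eskel 28.5644, Farrow 2.7440.
Lower quotas: Arden 7, Brisco 3, Carrow 7, Dorne 2, Eskel 28, Farrow 2 (sum 49, leaving 4 seats).
Remainders in descending order: Arden 0.8227, Dorne 0.7616, Farrow 0.7440, Carrow 0.6718, Eskel 0.5644, Brisco 0.4356.
Largest remainders: Arden, Dorne, Farrow, Carrow receive the extra seats.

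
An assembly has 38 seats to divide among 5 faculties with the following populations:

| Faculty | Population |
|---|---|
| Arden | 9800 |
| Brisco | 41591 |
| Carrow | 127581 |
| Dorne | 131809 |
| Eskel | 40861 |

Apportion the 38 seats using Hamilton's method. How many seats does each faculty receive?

Arden=1, Brisco=5, Carrow=14, Dorne=14, Eskel=4

Total 351642; standard divisor 351642/38 ≈ 9253.737.
Standard quotas: Arden 1.0590, Brisco 4.4945, Carrow 13.7870, Dorne 14.2439, Eskel 4.4156.
Lower quotas: Arden 1, Brisco 4, Carrow 13, Dorne 14, Eskel 4 (sum 36, leaving 2 seats).
Remainders in descending order: Carrow 0.7870, Brisco 0.4945, Eskel 0.4156, Dorne 0.2439, Arden 0.0590.
The surplus seats go to Carrow, Brisco.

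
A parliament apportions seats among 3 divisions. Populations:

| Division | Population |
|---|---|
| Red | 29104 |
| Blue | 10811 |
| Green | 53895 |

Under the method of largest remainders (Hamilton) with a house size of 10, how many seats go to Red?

Standard divisor: 93810 ÷ 10 = 9381.
Standard quotas: Red 3.1024, Blue 1.1524, Green 5.7451.
Lower quotas: Red 3, Blue 1, Green 5 (sum 9, leaving 1 seat).
Remainders in descending order: Green 0.7451, Blue 0.1524, Red 0.1024.
Largest remainder: Green receives the extra seat.
Red receives 3.

3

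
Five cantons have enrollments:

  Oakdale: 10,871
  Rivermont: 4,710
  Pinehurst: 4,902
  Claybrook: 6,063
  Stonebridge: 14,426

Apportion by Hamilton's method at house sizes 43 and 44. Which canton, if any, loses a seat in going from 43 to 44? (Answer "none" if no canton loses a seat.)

none

At 43 seats: Oakdale 12, Rivermont 5, Pinehurst 5, Claybrook 6, Stonebridge 15.
At 44 seats: Oakdale 12, Rivermont 5, Pinehurst 5, Claybrook 7, Stonebridge 15.
No canton's allocation decreased.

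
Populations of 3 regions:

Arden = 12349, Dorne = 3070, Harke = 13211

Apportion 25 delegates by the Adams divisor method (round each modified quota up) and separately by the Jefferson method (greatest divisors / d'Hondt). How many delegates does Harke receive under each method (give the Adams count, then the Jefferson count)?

11 and 12

Adams: Arden 11, Dorne 3, Harke 11.
Jefferson: Arden 11, Dorne 2, Harke 12.
Harke gets 11 under Adams and 12 under Jefferson.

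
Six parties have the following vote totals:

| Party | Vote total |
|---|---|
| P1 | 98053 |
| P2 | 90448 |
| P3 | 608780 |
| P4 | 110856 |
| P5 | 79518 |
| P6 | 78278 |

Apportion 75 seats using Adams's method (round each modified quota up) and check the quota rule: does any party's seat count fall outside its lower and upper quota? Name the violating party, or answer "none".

P3

Standard quotas: P1 6.899, P2 6.364, P3 42.834, P4 7.800, P5 5.595, P6 5.508.
Adams allocation: P1 7, P2 7, P3 41, P4 8, P5 6, P6 6.
P3 has quota 42.834 (lower 42, upper 43) but receives 41 — outside the quota interval.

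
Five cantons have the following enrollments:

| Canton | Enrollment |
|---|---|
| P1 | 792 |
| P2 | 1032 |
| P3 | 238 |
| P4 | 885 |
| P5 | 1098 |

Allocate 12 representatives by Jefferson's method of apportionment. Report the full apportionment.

Standard divisor 4045/12 ≈ 337.083; standard quotas: P1 2.350, P2 3.062, P3 0.706, P4 2.625, P5 3.257.
Rounding down gives 2, 3, 0, 2, 3 = 10 seats, so the divisor must be adjusted.
With modified divisor 270: modified quotas P1 2.933, P2 3.822, P3 0.881, P4 3.278, P5 4.067.
Rounding down: P1 2, P2 3, P3 0, P4 3, P5 4 (total 12).

P1: 2, P2: 3, P3: 0, P4: 3, P5: 4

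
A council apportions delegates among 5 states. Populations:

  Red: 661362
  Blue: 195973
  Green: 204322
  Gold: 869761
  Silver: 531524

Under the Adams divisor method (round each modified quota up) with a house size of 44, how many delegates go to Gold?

Standard divisor 2462942/44 ≈ 55975.955; standard quotas: Red 11.815, Blue 3.501, Green 3.650, Gold 15.538, Silver 9.496.
Rounding up gives 12, 4, 4, 16, 10 = 46 seats, so the divisor must be adjusted.
With modified divisor 59600: modified quotas Red 11.097, Blue 3.288, Green 3.428, Gold 14.593, Silver 8.918.
Rounding up: Red 12, Blue 4, Green 4, Gold 15, Silver 9 (total 44).
Gold receives 15.

15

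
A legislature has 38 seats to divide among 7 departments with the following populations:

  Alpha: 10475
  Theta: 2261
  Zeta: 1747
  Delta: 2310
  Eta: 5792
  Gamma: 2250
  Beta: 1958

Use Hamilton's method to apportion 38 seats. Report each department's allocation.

The standard divisor is 26793/38 ≈ 705.079.
Standard quotas: Alpha 14.8565, Theta 3.2067, Zeta 2.4777, Delta 3.2762, Eta 8.2147, Gamma 3.1911, Beta 2.7770.
Lower quotas: Alpha 14, Theta 3, Zeta 2, Delta 3, Eta 8, Gamma 3, Beta 2 (sum 35, leaving 3 seats).
Remainders in descending order: Alpha 0.8565, Beta 0.7770, Zeta 0.4777, Delta 0.2762, Eta 0.2147, Theta 0.2067, Gamma 0.1911.
The surplus seats go to Alpha, Beta, Zeta.

Alpha 15; Theta 3; Zeta 3; Delta 3; Eta 8; Gamma 3; Beta 3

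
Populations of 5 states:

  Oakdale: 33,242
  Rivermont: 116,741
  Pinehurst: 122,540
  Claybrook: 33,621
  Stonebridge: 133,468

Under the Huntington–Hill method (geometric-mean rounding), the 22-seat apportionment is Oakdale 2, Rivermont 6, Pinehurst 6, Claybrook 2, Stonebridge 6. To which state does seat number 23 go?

Stonebridge

Priority for the next seat is population ÷ (√(s·(s+1))).
Priorities: Oakdale 13570.990, Rivermont 18013.527, Pinehurst 18908.333, Claybrook 13725.716, Stonebridge 20594.560.
Highest priority: Stonebridge.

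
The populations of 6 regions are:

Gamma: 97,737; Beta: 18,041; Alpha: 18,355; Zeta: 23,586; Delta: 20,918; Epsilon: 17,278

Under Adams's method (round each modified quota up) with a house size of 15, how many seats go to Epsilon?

Standard divisor 195915/15 ≈ 13061; standard quotas: Gamma 7.483, Beta 1.381, Alpha 1.405, Zeta 1.806, Delta 1.602, Epsilon 1.323.
Rounding up gives 8, 2, 2, 2, 2, 2 = 18 seats, so the divisor must be adjusted.
With modified divisor 17660: modified quotas Gamma 5.534, Beta 1.022, Alpha 1.039, Zeta 1.336, Delta 1.184, Epsilon 0.978.
Rounding up: Gamma 6, Beta 2, Alpha 2, Zeta 2, Delta 2, Epsilon 1 (total 15).
Epsilon receives 1.

1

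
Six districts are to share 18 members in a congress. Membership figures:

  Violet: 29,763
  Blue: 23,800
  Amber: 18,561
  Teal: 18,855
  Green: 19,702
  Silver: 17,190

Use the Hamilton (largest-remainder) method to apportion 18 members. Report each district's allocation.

Total 127871; standard divisor 127871/18 ≈ 7103.944.
Standard quotas: Violet 4.1896, Blue 3.3503, Amber 2.6128, Teal 2.6542, Green 2.7734, Silver 2.4198.
Lower quotas: Violet 4, Blue 3, Amber 2, Teal 2, Green 2, Silver 2 (sum 15, leaving 3 seats).
Remainders in descending order: Green 0.7734, Teal 0.6542, Amber 0.6128, Silver 0.4198, Blue 0.3503, Violet 0.1896.
Largest remainders: Green, Teal, Amber receive the extra seats.

Violet=4, Blue=3, Amber=3, Teal=3, Green=3, Silver=2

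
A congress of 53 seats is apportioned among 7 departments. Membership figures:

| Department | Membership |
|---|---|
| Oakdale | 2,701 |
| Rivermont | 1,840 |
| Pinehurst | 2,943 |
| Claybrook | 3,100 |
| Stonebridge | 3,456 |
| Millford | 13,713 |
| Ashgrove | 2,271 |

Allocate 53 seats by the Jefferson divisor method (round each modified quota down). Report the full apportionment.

Standard divisor 30024/53 ≈ 566.491; standard quotas: Oakdale 4.768, Rivermont 3.248, Pinehurst 5.195, Claybrook 5.472, Stonebridge 6.101, Millford 24.207, Ashgrove 4.009.
Rounding down gives 4, 3, 5, 5, 6, 24, 4 = 51 seats, so the divisor must be adjusted.
With modified divisor 530: modified quotas Oakdale 5.096, Rivermont 3.472, Pinehurst 5.553, Claybrook 5.849, Stonebridge 6.521, Millford 25.874, Ashgrove 4.285.
Rounding down: Oakdale 5, Rivermont 3, Pinehurst 5, Claybrook 5, Stonebridge 6, Millford 25, Ashgrove 4 (total 53).

Oakdale=5, Rivermont=3, Pinehurst=5, Claybrook=5, Stonebridge=6, Millford=25, Ashgrove=4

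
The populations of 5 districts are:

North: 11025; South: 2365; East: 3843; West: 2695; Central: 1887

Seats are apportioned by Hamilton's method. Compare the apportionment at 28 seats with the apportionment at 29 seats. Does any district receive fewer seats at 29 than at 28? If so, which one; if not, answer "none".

At 28 seats: North 14, South 3, East 5, West 4, Central 2.
At 29 seats: North 15, South 3, East 5, West 4, Central 2.
No district's allocation decreased.

none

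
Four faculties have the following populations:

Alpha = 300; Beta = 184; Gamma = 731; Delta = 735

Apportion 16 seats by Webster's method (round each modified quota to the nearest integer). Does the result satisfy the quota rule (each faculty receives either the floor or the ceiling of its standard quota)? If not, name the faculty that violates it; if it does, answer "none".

Standard quotas: Alpha 2.462, Beta 1.510, Gamma 5.998, Delta 6.031.
Webster allocation: Alpha 2, Beta 2, Gamma 6, Delta 6.
Every allocation lies between the lower and upper quota.

none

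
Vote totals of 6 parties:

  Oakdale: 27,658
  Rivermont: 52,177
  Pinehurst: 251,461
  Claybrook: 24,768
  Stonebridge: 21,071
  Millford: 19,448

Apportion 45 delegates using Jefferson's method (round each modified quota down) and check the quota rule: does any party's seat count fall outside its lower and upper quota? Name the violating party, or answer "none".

Pinehurst

Standard quotas: Oakdale 3.138, Rivermont 5.920, Pinehurst 28.533, Claybrook 2.810, Stonebridge 2.391, Millford 2.207.
Jefferson allocation: Oakdale 3, Rivermont 6, Pinehurst 30, Claybrook 2, Stonebridge 2, Millford 2.
Pinehurst has quota 28.533 (lower 28, upper 29) but receives 30 — outside the quota interval.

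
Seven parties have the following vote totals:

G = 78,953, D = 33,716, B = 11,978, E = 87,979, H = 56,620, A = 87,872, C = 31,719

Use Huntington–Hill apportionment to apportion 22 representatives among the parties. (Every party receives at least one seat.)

G 4, D 2, B 1, E 5, H 3, A 5, C 2

With divisor 18652: modified quotas G 4.233, D 1.808, B 0.642, E 4.717, H 3.036, A 4.711, C 1.701.
Geometric-mean thresholds: G √(4·5)=4.472, D √(1·2)=1.414, B (min 1), E √(4·5)=4.472, H √(3·4)=3.464, A √(4·5)=4.472, C √(1·2)=1.414.
Each quota rounded against its threshold gives G 4, D 2, B 1, E 5, H 3, A 5, C 2 (total 22).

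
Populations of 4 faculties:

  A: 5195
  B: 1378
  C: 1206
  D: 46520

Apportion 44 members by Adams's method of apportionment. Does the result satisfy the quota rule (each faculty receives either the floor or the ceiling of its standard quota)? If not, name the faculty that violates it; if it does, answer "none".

D

Standard quotas: A 4.210, B 1.117, C 0.977, D 37.696.
Adams allocation: A 5, B 2, C 1, D 36.
D has quota 37.696 (lower 37, upper 38) but receives 36 — outside the quota interval.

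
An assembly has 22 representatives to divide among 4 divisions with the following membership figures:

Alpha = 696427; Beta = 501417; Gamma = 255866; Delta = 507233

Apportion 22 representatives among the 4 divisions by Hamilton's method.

Alpha: 8; Beta: 5; Gamma: 3; Delta: 6

The standard divisor is 1960943/22 ≈ 89133.773.
Standard quotas: Alpha 7.8133, Beta 5.6254, Gamma 2.8706, Delta 5.6907.
Lower quotas: Alpha 7, Beta 5, Gamma 2, Delta 5 (sum 19, leaving 3 seats).
Remainders in descending order: Gamma 0.8706, Alpha 0.8133, Delta 0.6907, Beta 0.6254.
Largest remainders: Gamma, Alpha, Delta receive the extra seats.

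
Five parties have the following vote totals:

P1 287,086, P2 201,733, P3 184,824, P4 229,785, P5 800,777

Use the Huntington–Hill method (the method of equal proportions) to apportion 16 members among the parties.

P1=3, P2=2, P3=2, P4=2, P5=7

With divisor 112105: modified quotas P1 2.561, P2 1.800, P3 1.649, P4 2.050, P5 7.143.
Geometric-mean thresholds: P1 √(2·3)=2.449, P2 √(1·2)=1.414, P3 √(1·2)=1.414, P4 √(2·3)=2.449, P5 √(7·8)=7.483.
Each quota rounded against its threshold gives P1 3, P2 2, P3 2, P4 2, P5 7 (total 16).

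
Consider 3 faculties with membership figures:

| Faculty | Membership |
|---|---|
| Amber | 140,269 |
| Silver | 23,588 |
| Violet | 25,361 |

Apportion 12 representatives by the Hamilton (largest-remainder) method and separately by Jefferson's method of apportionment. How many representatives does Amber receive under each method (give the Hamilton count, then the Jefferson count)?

Hamilton: Amber 9, Silver 1, Violet 2.
Jefferson: Amber 10, Silver 1, Violet 1.
Amber gets 9 under Hamilton and 10 under Jefferson.

9 and 10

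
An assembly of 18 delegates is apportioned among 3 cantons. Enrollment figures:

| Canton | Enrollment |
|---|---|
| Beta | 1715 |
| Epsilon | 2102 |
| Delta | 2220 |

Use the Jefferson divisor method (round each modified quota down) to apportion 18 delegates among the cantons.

Beta 5, Epsilon 6, Delta 7

Standard divisor 6037/18 ≈ 335.389; standard quotas: Beta 5.113, Epsilon 6.267, Delta 6.619.
Rounding down gives 5, 6, 6 = 17 seats, so the divisor must be adjusted.
With modified divisor 310: modified quotas Beta 5.532, Epsilon 6.781, Delta 7.161.
Rounding down: Beta 5, Epsilon 6, Delta 7 (total 18).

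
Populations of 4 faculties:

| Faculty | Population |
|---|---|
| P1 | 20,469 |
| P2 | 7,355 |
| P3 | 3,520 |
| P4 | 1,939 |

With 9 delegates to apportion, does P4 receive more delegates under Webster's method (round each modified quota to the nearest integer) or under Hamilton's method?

Webster: P1 5, P2 2, P3 1, P4 1.
Hamilton: P1 6, P2 2, P3 1, P4 0.
P4 gets 1 under Webster and 0 under Hamilton.

Webster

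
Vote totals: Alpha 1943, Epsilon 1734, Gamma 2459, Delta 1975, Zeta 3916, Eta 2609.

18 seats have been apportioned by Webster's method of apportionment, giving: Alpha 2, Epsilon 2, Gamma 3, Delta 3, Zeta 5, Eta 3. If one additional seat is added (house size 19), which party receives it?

Alpha

Priority for the next seat is population ÷ (current seats + 0.5).
Priorities: Alpha 777.200, Epsilon 693.600, Gamma 702.571, Delta 564.286, Zeta 712.000, Eta 745.429.
Highest priority: Alpha.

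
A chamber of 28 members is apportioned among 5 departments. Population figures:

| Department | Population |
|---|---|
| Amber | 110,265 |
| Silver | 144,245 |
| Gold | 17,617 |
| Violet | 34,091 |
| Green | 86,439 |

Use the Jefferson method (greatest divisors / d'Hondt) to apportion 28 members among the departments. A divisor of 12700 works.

Amber=8, Silver=11, Gold=1, Violet=2, Green=6

With modified divisor 12700: modified quotas Amber 8.682, Silver 11.358, Gold 1.387, Violet 2.684, Green 6.806.
Rounding down: Amber 8, Silver 11, Gold 1, Violet 2, Green 6 (total 28).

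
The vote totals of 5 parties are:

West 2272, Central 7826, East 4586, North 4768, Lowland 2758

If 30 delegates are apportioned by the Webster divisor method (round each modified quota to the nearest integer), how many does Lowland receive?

Standard divisor 22210/30 ≈ 740.333; standard quotas: West 3.069, Central 10.571, East 6.195, North 6.440, Lowland 3.725.
Rounding to the nearest integer gives West 3, Central 11, East 6, North 6, Lowland 4 — total 30, matching the house size, so no adjustment is needed.
Lowland receives 4.

4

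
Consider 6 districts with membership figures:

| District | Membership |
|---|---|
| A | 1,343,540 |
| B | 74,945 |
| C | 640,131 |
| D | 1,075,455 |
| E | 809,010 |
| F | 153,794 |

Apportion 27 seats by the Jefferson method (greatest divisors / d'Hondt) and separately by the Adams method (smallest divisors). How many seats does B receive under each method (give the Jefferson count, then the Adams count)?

0 and 1

Jefferson: A 9, B 0, C 4, D 7, E 6, F 1.
Adams: A 9, B 1, C 4, D 7, E 5, F 1.
B gets 0 under Jefferson and 1 under Adams.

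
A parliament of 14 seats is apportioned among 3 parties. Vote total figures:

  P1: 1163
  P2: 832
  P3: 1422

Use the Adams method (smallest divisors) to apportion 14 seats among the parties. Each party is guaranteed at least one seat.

Standard divisor 3417/14 ≈ 244.071; standard quotas: P1 4.765, P2 3.409, P3 5.826.
Rounding up gives 5, 4, 6 = 15 seats, so the divisor must be adjusted.
With modified divisor 280: modified quotas P1 4.154, P2 2.971, P3 5.079.
Rounding up: P1 5, P2 3, P3 6 (total 14).

P1 5; P2 3; P3 6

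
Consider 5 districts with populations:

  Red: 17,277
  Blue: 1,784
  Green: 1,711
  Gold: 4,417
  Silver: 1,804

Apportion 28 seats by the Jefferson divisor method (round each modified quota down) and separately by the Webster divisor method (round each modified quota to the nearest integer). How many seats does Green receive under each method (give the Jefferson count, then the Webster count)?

1 and 2

Jefferson: Red 19, Blue 2, Green 1, Gold 4, Silver 2.
Webster: Red 18, Blue 2, Green 2, Gold 4, Silver 2.
Green gets 1 under Jefferson and 2 under Webster.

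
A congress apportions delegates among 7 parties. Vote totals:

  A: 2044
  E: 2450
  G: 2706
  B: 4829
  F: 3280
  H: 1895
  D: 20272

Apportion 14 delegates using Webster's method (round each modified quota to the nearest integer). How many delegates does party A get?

Standard divisor 37476/14 ≈ 2676.857; standard quotas: A 0.764, E 0.915, G 1.011, B 1.804, F 1.225, H 0.708, D 7.573.
Rounding to the nearest integer gives 1, 1, 1, 2, 1, 1, 8 = 15 seats, so the divisor must be adjusted.
With modified divisor 2900: modified quotas A 0.705, E 0.845, G 0.933, B 1.665, F 1.131, H 0.653, D 6.990.
Rounding to the nearest integer: A 1, E 1, G 1, B 2, F 1, H 1, D 7 (total 14).
A receives 1.

1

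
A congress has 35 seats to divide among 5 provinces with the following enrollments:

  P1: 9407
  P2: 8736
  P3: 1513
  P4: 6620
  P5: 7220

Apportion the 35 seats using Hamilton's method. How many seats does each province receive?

Total 33496; standard divisor 33496/35 ≈ 957.029.
Standard quotas: P1 9.8294, P2 9.1283, P3 1.5809, P4 6.9172, P5 7.5442.
Lower quotas: P1 9, P2 9, P3 1, P4 6, P5 7 (sum 32, leaving 3 seats).
Remainders in descending order: P4 0.9172, P1 0.8294, P3 0.5809, P5 0.5442, P2 0.1283.
The surplus seats go to P4, P1, P3.

P1 10, P2 9, P3 2, P4 7, P5 7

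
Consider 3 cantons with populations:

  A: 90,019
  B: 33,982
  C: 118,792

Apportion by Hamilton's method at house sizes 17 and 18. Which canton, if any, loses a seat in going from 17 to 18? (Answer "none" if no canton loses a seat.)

At 17 seats: A 6, B 3, C 8.
At 18 seats: A 7, B 2, C 9.
B drops from 3 to 2.

B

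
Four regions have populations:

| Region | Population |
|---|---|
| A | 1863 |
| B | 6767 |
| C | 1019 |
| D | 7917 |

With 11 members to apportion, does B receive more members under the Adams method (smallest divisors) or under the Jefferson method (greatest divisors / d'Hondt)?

Jefferson

Adams: A 1, B 4, C 1, D 5.
Jefferson: A 1, B 5, C 0, D 5.
B gets 4 under Adams and 5 under Jefferson.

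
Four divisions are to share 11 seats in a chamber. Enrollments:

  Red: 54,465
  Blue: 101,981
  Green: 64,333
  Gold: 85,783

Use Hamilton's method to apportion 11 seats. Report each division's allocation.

The standard divisor is 306562/11 ≈ 27869.273.
Standard quotas: Red 1.9543, Blue 3.6593, Green 2.3084, Gold 3.0780.
Lower quotas: Red 1, Blue 3, Green 2, Gold 3 (sum 9, leaving 2 seats).
Remainders in descending order: Red 0.9543, Blue 0.6593, Green 0.3084, Gold 0.0780.
The surplus seats go to Red, Blue.

Red 2, Blue 4, Green 2, Gold 3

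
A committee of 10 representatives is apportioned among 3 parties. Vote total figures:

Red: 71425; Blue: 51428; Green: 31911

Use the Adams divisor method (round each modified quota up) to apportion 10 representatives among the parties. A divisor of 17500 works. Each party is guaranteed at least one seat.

With modified divisor 17500: modified quotas Red 4.081, Blue 2.939, Green 1.823.
Rounding up: Red 5, Blue 3, Green 2 (total 10).

Red=5, Blue=3, Green=2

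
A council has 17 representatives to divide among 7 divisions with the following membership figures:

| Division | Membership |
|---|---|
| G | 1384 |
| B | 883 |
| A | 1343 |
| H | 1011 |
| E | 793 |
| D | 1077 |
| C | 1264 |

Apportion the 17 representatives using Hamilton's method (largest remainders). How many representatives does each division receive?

G=3, B=2, A=3, H=2, E=2, D=2, C=3

The standard divisor is 7755/17 ≈ 456.176.
Standard quotas: G 3.034, B 1.936, A 2.944, H 2.216, E 1.738, D 2.361, C 2.771.
Lower quotas: G 3, B 1, A 2, H 2, E 1, D 2, C 2 (sum 13, leaving 4 seats).
Remainders in descending order: A 0.944, B 0.936, C 0.771, E 0.738, D 0.361, H 0.216, G 0.034.
Largest remainders: A, B, C, E receive the extra seats.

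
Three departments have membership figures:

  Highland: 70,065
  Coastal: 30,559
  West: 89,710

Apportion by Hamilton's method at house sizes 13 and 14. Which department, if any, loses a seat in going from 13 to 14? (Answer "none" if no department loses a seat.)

At 13 seats: Highland 5, Coastal 2, West 6.
At 14 seats: Highland 5, Coastal 2, West 7.
No department's allocation decreased.

none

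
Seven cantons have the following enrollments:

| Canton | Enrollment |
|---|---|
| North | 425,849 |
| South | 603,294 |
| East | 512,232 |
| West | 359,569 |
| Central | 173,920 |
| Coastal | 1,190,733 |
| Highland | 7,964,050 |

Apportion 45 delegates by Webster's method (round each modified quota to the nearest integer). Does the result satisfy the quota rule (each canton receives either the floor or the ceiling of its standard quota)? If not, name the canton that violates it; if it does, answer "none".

Standard quotas: North 1.706, South 2.418, East 2.053, West 1.441, Central 0.697, Coastal 4.772, Highland 31.914.
Webster allocation: North 2, South 2, East 2, West 1, Central 1, Coastal 5, Highland 32.
Every allocation lies between the lower and upper quota.

none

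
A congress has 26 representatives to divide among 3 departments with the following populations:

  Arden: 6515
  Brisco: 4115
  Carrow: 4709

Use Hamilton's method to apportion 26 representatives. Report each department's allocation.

Arden 11; Brisco 7; Carrow 8

The standard divisor is 15339/26 ≈ 589.962.
Standard quotas: Arden 11.0431, Brisco 6.9750, Carrow 7.9819.
Lower quotas: Arden 11, Brisco 6, Carrow 7 (sum 24, leaving 2 seats).
Remainders in descending order: Carrow 0.9819, Brisco 0.9750, Arden 0.0431.
Largest remainders: Carrow, Brisco receive the extra seats.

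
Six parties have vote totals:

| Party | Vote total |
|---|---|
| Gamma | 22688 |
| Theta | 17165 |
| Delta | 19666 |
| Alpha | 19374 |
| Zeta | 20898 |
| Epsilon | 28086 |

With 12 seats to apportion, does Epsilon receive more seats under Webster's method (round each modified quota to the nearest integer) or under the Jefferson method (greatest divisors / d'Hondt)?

Webster: Gamma 2, Theta 2, Delta 2, Alpha 2, Zeta 2, Epsilon 2.
Jefferson: Gamma 2, Theta 1, Delta 2, Alpha 2, Zeta 2, Epsilon 3.
Epsilon gets 2 under Webster and 3 under Jefferson.

Jefferson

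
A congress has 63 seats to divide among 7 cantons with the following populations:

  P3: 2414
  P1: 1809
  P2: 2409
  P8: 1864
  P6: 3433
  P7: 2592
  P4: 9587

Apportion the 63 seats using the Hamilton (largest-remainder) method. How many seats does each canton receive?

P3: 6, P1: 5, P2: 6, P8: 5, P6: 9, P7: 7, P4: 25

The standard divisor is 24108/63 ≈ 382.667.
Standard quotas: P3 6.3084, P1 4.7274, P2 6.2953, P8 4.8711, P6 8.9713, P7 6.7735, P4 25.0531.
Lower quotas: P3 6, P1 4, P2 6, P8 4, P6 8, P7 6, P4 25 (sum 59, leaving 4 seats).
Remainders in descending order: P6 0.9713, P8 0.8711, P7 0.7735, P1 0.7274, P3 0.3084, P2 0.2953, P4 0.0531.
Largest remainders: P6, P8, P7, P1 receive the extra seats.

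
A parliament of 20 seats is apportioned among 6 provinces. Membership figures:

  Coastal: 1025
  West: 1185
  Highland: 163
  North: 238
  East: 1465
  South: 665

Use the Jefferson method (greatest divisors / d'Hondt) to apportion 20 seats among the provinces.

Coastal=4; West=5; Highland=0; North=1; East=7; South=3

Standard divisor 4741/20 ≈ 237.05; standard quotas: Coastal 4.324, West 4.999, Highland 0.688, North 1.004, East 6.180, South 2.805.
Rounding down gives 4, 4, 0, 1, 6, 2 = 17 seats, so the divisor must be adjusted.
With modified divisor 207: modified quotas Coastal 4.952, West 5.725, Highland 0.787, North 1.150, East 7.077, South 3.213.
Rounding down: Coastal 4, West 5, Highland 0, North 1, East 7, South 3 (total 20).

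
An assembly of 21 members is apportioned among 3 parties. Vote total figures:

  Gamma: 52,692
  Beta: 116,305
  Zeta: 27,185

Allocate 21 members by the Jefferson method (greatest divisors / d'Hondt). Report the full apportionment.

Standard divisor 196182/21 ≈ 9342; standard quotas: Gamma 5.640, Beta 12.450, Zeta 2.910.
Rounding down gives 5, 12, 2 = 19 seats, so the divisor must be adjusted.
With modified divisor 8900: modified quotas Gamma 5.920, Beta 13.068, Zeta 3.054.
Rounding down: Gamma 5, Beta 13, Zeta 3 (total 21).

Gamma=5, Beta=13, Zeta=3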